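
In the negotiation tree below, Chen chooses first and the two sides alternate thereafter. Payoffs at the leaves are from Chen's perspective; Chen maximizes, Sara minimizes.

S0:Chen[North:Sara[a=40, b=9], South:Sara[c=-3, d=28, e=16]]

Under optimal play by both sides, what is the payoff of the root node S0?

North (Sara): min(40, 9) = 9
South (Sara): min(-3, 28, 16) = -3
S0 (Chen): max(9, -3) = 9

9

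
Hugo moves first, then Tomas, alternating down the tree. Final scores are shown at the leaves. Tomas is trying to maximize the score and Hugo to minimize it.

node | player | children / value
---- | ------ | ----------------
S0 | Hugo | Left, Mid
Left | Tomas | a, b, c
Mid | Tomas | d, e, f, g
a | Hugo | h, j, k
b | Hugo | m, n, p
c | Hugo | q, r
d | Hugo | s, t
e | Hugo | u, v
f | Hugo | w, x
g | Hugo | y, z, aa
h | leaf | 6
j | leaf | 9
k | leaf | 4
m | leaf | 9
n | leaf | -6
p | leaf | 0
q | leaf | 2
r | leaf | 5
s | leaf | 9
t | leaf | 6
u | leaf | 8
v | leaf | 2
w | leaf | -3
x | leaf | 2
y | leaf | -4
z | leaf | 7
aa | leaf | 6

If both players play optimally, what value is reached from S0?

4

a (Hugo): min(6, 9, 4) = 4
b (Hugo): min(9, -6, 0) = -6
c (Hugo): min(2, 5) = 2
Left (Tomas): max(4, -6, 2) = 4
d (Hugo): min(9, 6) = 6
e (Hugo): min(8, 2) = 2
f (Hugo): min(-3, 2) = -3
g (Hugo): min(-4, 7, 6) = -4
Mid (Tomas): max(6, 2, -3, -4) = 6
S0 (Hugo): min(4, 6) = 4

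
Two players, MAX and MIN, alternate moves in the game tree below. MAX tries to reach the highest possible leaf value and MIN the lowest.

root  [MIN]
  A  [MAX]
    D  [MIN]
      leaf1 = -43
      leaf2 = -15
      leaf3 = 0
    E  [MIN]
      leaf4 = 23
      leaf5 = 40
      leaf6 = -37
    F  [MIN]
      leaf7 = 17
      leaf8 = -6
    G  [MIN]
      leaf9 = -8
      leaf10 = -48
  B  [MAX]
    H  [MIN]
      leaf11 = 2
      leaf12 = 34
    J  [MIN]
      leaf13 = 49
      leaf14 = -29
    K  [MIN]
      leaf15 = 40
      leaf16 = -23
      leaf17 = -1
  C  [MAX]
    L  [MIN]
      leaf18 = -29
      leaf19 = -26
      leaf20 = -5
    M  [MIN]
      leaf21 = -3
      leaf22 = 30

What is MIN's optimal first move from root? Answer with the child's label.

A

D (MIN): min(-43, -15, 0) = -43
E (MIN): min(23, 40, -37) = -37
F (MIN): min(17, -6) = -6
G (MIN): min(-8, -48) = -48
A (MAX): max(-43, -37, -6, -48) = -6
H (MIN): min(2, 34) = 2
J (MIN): min(49, -29) = -29
K (MIN): min(40, -23, -1) = -23
B (MAX): max(2, -29, -23) = 2
L (MIN): min(-29, -26, -5) = -29
M (MIN): min(-3, 30) = -3
C (MAX): max(-29, -3) = -3
root (MIN): min(-6, 2, -3) = -6
MIN at root wants the lowest of {A=-6, B=2, C=-3}, so chooses A.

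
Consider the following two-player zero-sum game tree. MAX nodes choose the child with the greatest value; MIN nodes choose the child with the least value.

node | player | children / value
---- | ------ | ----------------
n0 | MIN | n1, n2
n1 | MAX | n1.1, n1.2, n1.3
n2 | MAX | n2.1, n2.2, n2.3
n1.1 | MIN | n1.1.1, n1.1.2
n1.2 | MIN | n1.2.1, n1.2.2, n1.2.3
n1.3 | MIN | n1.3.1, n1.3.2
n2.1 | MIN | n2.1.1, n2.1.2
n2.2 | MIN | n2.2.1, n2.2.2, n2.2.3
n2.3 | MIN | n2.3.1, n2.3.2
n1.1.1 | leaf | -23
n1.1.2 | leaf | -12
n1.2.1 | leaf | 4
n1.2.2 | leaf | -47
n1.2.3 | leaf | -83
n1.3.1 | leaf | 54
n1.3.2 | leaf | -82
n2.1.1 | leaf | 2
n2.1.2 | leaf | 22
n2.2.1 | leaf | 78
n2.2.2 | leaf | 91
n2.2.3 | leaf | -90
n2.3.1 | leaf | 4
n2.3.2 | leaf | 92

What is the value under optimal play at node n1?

n1.1 (MIN): min(-23, -12) = -23
n1.2 (MIN): min(4, -47, -83) = -83
n1.3 (MIN): min(54, -82) = -82
n1 (MAX): max(-23, -83, -82) = -23

-23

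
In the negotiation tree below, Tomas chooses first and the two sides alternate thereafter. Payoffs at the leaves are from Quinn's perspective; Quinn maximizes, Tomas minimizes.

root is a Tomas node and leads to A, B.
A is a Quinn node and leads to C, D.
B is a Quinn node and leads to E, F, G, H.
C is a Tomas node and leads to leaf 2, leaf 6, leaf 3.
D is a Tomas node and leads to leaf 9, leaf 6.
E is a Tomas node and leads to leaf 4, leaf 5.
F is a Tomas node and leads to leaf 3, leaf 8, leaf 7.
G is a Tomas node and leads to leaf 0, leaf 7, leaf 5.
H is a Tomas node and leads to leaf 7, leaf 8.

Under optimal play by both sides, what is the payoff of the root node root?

C (Tomas): min(2, 6, 3) = 2
D (Tomas): min(9, 6) = 6
A (Quinn): max(2, 6) = 6
E (Tomas): min(4, 5) = 4
F (Tomas): min(3, 8, 7) = 3
G (Tomas): min(0, 7, 5) = 0
H (Tomas): min(7, 8) = 7
B (Quinn): max(4, 3, 0, 7) = 7
root (Tomas): min(6, 7) = 6

6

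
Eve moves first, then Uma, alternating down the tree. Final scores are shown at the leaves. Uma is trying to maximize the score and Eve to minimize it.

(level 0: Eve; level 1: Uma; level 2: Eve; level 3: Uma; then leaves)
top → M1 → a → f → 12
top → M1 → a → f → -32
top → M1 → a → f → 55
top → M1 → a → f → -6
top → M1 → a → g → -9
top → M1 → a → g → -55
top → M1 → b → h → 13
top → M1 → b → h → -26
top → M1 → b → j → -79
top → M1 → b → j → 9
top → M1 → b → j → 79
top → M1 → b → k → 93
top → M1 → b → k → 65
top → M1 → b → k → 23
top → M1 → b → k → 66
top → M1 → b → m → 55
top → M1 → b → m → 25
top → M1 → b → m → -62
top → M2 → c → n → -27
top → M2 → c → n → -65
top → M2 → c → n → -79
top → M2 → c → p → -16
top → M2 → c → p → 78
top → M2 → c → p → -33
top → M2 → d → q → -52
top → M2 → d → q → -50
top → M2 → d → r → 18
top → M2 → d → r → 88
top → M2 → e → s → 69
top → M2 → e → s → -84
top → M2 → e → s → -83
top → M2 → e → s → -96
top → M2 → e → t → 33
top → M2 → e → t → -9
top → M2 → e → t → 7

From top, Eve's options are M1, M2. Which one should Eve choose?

f (Uma): max(12, -32, 55, -6) = 55
g (Uma): max(-9, -55) = -9
a (Eve): min(55, -9) = -9
h (Uma): max(13, -26) = 13
j (Uma): max(-79, 9, 79) = 79
k (Uma): max(93, 65, 23, 66) = 93
m (Uma): max(55, 25, -62) = 55
b (Eve): min(13, 79, 93, 55) = 13
M1 (Uma): max(-9, 13) = 13
n (Uma): max(-27, -65, -79) = -27
p (Uma): max(-16, 78, -33) = 78
c (Eve): min(-27, 78) = -27
q (Uma): max(-52, -50) = -50
r (Uma): max(18, 88) = 88
d (Eve): min(-50, 88) = -50
s (Uma): max(69, -84, -83, -96) = 69
t (Uma): max(33, -9, 7) = 33
e (Eve): min(69, 33) = 33
M2 (Uma): max(-27, -50, 33) = 33
top (Eve): min(13, 33) = 13
Eve at top wants the lowest of {M1=13, M2=33}, so chooses M1.

M1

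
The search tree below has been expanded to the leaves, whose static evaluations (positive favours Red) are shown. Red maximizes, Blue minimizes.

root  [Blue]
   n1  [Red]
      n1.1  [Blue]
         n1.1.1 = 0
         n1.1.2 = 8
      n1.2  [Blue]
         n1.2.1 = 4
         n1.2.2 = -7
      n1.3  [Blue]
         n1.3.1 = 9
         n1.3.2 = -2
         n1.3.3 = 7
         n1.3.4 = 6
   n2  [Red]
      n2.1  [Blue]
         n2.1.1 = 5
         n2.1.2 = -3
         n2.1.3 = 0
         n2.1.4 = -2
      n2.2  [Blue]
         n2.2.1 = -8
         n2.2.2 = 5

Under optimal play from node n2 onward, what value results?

n2.1 (Blue): min(5, -3, 0, -2) = -3
n2.2 (Blue): min(-8, 5) = -8
n2 (Red): max(-3, -8) = -3

-3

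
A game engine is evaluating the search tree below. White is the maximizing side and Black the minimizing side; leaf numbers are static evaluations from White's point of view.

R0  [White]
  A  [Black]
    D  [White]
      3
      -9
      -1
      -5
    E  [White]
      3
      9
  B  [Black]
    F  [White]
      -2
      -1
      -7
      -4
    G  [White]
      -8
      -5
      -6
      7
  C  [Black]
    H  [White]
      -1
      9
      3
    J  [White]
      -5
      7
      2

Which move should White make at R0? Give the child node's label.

C

D (White): max(3, -9, -1, -5) = 3
E (White): max(3, 9) = 9
A (Black): min(3, 9) = 3
F (White): max(-2, -1, -7, -4) = -1
G (White): max(-8, -5, -6, 7) = 7
B (Black): min(-1, 7) = -1
H (White): max(-1, 9, 3) = 9
J (White): max(-5, 7, 2) = 7
C (Black): min(9, 7) = 7
R0 (White): max(3, -1, 7) = 7
White at R0 wants the highest of {A=3, B=-1, C=7}, so chooses C.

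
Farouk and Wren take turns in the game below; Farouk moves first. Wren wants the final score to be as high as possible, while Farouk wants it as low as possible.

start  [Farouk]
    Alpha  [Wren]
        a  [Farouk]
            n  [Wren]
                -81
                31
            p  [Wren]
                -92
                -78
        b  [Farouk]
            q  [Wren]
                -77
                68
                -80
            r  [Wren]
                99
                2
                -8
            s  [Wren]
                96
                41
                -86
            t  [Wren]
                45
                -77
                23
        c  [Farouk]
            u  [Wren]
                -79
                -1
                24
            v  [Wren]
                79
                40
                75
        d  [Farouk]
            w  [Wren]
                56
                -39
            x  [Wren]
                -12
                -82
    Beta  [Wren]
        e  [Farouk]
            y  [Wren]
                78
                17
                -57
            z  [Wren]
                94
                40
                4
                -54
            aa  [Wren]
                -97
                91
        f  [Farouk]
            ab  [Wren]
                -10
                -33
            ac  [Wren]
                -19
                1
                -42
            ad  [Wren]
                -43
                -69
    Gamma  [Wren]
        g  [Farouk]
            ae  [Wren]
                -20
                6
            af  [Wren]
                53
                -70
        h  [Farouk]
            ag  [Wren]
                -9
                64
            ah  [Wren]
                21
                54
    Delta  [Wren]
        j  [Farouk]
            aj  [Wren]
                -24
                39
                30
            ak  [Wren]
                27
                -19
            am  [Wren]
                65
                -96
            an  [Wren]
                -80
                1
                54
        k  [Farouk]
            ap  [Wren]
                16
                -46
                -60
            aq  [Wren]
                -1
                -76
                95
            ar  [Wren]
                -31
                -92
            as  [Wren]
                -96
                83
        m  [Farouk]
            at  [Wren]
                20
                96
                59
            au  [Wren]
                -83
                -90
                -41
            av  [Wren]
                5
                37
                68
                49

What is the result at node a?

n (Wren): max(-81, 31) = 31
p (Wren): max(-92, -78) = -78
a (Farouk): min(31, -78) = -78

-78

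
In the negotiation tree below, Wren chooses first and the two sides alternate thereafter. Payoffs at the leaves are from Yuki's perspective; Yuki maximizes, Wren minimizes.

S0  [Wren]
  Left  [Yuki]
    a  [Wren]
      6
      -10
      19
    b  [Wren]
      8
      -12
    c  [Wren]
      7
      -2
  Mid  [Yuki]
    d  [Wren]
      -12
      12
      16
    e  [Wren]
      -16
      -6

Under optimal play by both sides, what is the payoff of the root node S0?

a (Wren): min(6, -10, 19) = -10
b (Wren): min(8, -12) = -12
c (Wren): min(7, -2) = -2
Left (Yuki): max(-10, -12, -2) = -2
d (Wren): min(-12, 12, 16) = -12
e (Wren): min(-16, -6) = -16
Mid (Yuki): max(-12, -16) = -12
S0 (Wren): min(-2, -12) = -12

-12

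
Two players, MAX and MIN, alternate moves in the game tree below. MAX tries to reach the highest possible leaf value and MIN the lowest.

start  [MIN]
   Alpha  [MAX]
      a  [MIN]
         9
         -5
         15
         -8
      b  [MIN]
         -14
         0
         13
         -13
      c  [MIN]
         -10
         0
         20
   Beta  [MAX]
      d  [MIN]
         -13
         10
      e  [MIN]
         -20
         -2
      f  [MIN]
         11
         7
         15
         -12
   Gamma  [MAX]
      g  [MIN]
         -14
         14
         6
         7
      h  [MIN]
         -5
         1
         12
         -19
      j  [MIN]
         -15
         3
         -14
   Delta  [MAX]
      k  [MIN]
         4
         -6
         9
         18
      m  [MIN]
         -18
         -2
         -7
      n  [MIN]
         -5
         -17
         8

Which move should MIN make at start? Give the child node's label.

a (MIN): min(9, -5, 15, -8) = -8
b (MIN): min(-14, 0, 13, -13) = -14
c (MIN): min(-10, 0, 20) = -10
Alpha (MAX): max(-8, -14, -10) = -8
d (MIN): min(-13, 10) = -13
e (MIN): min(-20, -2) = -20
f (MIN): min(11, 7, 15, -12) = -12
Beta (MAX): max(-13, -20, -12) = -12
g (MIN): min(-14, 14, 6, 7) = -14
h (MIN): min(-5, 1, 12, -19) = -19
j (MIN): min(-15, 3, -14) = -15
Gamma (MAX): max(-14, -19, -15) = -14
k (MIN): min(4, -6, 9, 18) = -6
m (MIN): min(-18, -2, -7) = -18
n (MIN): min(-5, -17, 8) = -17
Delta (MAX): max(-6, -18, -17) = -6
start (MIN): min(-8, -12, -14, -6) = -14
MIN at start wants the lowest of {Alpha=-8, Beta=-12, Gamma=-14, Delta=-6}, so chooses Gamma.

Gamma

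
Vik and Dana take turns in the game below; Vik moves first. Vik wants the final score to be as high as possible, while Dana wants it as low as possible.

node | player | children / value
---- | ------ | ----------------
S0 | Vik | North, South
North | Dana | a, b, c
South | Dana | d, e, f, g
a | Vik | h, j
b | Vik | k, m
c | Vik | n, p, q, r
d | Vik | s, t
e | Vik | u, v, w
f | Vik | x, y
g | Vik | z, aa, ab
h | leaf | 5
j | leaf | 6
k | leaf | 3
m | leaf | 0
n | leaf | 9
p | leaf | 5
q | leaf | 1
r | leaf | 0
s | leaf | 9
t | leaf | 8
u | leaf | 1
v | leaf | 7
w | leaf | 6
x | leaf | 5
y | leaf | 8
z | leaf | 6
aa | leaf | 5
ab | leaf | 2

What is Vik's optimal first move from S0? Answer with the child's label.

a (Vik): max(5, 6) = 6
b (Vik): max(3, 0) = 3
c (Vik): max(9, 5, 1, 0) = 9
North (Dana): min(6, 3, 9) = 3
d (Vik): max(9, 8) = 9
e (Vik): max(1, 7, 6) = 7
f (Vik): max(5, 8) = 8
g (Vik): max(6, 5, 2) = 6
South (Dana): min(9, 7, 8, 6) = 6
S0 (Vik): max(3, 6) = 6
Vik at S0 wants the highest of {North=3, South=6}, so chooses South.

South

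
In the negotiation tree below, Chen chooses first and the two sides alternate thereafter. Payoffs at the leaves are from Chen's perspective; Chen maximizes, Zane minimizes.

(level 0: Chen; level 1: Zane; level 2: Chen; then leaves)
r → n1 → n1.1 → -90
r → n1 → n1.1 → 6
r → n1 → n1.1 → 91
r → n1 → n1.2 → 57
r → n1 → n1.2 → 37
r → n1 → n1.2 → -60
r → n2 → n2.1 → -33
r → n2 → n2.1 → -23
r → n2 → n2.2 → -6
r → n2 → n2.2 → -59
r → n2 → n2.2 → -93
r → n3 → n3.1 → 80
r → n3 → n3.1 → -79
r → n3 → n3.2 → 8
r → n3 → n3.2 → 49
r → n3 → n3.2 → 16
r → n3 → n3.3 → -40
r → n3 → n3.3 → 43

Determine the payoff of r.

57

n1.1 (Chen): max(-90, 6, 91) = 91
n1.2 (Chen): max(57, 37, -60) = 57
n1 (Zane): min(91, 57) = 57
n2.1 (Chen): max(-33, -23) = -23
n2.2 (Chen): max(-6, -59, -93) = -6
n2 (Zane): min(-23, -6) = -23
n3.1 (Chen): max(80, -79) = 80
n3.2 (Chen): max(8, 49, 16) = 49
n3.3 (Chen): max(-40, 43) = 43
n3 (Zane): min(80, 49, 43) = 43
r (Chen): max(57, -23, 43) = 57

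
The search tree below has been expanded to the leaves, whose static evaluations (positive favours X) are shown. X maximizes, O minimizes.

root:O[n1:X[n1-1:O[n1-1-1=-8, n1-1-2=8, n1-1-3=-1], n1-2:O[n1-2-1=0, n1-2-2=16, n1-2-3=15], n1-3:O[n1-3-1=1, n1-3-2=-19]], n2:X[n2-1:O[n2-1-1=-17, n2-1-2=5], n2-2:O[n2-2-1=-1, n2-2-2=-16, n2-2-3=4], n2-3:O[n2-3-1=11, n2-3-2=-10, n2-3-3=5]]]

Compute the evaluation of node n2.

-10

n2-1 (O): min(-17, 5) = -17
n2-2 (O): min(-1, -16, 4) = -16
n2-3 (O): min(11, -10, 5) = -10
n2 (X): max(-17, -16, -10) = -10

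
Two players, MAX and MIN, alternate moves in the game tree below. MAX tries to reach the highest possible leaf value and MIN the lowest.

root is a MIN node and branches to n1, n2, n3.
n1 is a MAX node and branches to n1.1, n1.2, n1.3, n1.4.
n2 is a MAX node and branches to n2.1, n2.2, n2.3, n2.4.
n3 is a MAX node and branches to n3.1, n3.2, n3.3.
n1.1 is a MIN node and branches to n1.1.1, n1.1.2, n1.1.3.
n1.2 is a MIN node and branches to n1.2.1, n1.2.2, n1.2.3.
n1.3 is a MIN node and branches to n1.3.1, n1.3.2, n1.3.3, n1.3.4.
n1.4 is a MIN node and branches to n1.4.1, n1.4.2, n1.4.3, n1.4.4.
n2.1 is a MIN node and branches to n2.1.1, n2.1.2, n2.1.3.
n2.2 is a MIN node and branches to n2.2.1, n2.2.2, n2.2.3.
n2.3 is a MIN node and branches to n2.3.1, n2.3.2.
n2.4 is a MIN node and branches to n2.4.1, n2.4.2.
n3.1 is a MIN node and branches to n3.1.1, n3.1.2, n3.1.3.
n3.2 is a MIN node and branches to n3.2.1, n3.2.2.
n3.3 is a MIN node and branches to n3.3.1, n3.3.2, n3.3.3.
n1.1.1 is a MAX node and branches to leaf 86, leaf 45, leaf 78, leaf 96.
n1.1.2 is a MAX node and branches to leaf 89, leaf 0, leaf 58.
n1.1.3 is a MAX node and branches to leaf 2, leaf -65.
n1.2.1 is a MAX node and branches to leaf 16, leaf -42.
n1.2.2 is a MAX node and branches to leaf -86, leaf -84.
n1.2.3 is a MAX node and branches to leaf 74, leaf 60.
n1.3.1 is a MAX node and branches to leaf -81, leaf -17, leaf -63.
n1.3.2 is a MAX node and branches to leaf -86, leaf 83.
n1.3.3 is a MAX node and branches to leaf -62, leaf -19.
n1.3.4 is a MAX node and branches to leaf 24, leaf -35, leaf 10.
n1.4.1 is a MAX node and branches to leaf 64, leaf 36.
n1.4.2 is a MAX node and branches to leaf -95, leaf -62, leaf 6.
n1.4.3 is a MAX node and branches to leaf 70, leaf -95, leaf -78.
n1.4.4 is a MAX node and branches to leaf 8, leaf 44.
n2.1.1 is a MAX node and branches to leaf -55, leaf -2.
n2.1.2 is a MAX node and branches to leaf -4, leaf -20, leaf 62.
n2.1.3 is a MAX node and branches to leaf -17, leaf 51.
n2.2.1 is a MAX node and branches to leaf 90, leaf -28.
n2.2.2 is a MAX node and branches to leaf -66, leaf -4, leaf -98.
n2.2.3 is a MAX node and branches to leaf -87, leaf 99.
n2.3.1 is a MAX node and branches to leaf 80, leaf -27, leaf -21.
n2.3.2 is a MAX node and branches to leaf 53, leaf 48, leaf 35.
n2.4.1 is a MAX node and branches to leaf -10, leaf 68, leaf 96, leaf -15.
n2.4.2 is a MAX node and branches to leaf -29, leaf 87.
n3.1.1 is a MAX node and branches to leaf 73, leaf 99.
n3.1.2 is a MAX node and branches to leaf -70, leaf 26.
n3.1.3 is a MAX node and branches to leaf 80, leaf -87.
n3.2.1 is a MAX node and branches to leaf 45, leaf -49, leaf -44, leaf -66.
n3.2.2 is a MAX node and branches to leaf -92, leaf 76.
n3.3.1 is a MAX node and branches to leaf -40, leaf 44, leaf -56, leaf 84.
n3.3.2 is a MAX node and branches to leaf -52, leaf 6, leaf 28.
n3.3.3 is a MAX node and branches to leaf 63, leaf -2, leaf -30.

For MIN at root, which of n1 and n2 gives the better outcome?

n1

n1.1.1 (MAX): max(86, 45, 78, 96) = 96
n1.1.2 (MAX): max(89, 0, 58) = 89
n1.1.3 (MAX): max(2, -65) = 2
n1.1 (MIN): min(96, 89, 2) = 2
n1.2.1 (MAX): max(16, -42) = 16
n1.2.2 (MAX): max(-86, -84) = -84
n1.2.3 (MAX): max(74, 60) = 74
n1.2 (MIN): min(16, -84, 74) = -84
n1.3.1 (MAX): max(-81, -17, -63) = -17
n1.3.2 (MAX): max(-86, 83) = 83
n1.3.3 (MAX): max(-62, -19) = -19
n1.3.4 (MAX): max(24, -35, 10) = 24
n1.3 (MIN): min(-17, 83, -19, 24) = -19
n1.4.1 (MAX): max(64, 36) = 64
n1.4.2 (MAX): max(-95, -62, 6) = 6
n1.4.3 (MAX): max(70, -95, -78) = 70
n1.4.4 (MAX): max(8, 44) = 44
n1.4 (MIN): min(64, 6, 70, 44) = 6
n1 (MAX): max(2, -84, -19, 6) = 6
n2.1.1 (MAX): max(-55, -2) = -2
n2.1.2 (MAX): max(-4, -20, 62) = 62
n2.1.3 (MAX): max(-17, 51) = 51
n2.1 (MIN): min(-2, 62, 51) = -2
n2.2.1 (MAX): max(90, -28) = 90
n2.2.2 (MAX): max(-66, -4, -98) = -4
n2.2.3 (MAX): max(-87, 99) = 99
n2.2 (MIN): min(90, -4, 99) = -4
n2.3.1 (MAX): max(80, -27, -21) = 80
n2.3.2 (MAX): max(53, 48, 35) = 53
n2.3 (MIN): min(80, 53) = 53
n2.4.1 (MAX): max(-10, 68, 96, -15) = 96
n2.4.2 (MAX): max(-29, 87) = 87
n2.4 (MIN): min(96, 87) = 87
n2 (MAX): max(-2, -4, 53, 87) = 87
MIN prefers the lower value; n1=6, n2=87. n1 is better since 6 < 87.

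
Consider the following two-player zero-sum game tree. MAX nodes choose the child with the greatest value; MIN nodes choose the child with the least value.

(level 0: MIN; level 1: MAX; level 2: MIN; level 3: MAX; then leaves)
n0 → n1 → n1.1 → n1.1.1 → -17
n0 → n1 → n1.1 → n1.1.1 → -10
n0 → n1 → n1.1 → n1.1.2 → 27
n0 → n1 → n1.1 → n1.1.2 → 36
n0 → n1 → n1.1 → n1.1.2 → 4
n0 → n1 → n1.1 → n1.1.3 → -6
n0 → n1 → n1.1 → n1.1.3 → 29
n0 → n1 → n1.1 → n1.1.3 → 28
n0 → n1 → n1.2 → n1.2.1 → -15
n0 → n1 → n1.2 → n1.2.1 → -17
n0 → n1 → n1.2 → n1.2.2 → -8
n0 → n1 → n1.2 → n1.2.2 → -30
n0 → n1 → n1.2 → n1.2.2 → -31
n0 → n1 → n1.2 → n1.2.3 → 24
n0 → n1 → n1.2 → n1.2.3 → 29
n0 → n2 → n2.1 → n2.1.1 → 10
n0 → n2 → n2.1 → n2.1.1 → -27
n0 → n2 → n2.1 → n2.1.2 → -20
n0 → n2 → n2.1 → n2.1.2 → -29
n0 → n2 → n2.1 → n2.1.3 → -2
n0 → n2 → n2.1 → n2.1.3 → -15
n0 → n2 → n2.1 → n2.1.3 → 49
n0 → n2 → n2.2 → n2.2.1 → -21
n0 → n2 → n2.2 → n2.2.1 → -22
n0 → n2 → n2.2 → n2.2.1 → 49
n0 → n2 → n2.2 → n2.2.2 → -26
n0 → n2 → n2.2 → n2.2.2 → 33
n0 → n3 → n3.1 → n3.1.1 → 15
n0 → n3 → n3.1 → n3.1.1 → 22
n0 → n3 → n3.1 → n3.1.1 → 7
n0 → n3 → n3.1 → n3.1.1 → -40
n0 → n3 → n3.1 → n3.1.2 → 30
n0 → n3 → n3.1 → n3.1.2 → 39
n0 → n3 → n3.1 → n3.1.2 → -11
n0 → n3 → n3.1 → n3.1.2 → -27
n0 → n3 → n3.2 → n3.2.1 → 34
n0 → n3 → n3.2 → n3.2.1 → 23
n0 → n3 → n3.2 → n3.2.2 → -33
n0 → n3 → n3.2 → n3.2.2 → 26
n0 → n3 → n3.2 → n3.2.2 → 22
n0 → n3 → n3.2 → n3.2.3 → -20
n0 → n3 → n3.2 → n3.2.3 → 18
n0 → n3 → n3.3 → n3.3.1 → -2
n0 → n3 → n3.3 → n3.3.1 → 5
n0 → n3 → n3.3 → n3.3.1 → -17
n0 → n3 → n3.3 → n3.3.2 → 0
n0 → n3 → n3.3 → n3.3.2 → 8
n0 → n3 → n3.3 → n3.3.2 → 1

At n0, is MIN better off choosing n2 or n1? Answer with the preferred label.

n1

n2.1.1 (MAX): max(10, -27) = 10
n2.1.2 (MAX): max(-20, -29) = -20
n2.1.3 (MAX): max(-2, -15, 49) = 49
n2.1 (MIN): min(10, -20, 49) = -20
n2.2.1 (MAX): max(-21, -22, 49) = 49
n2.2.2 (MAX): max(-26, 33) = 33
n2.2 (MIN): min(49, 33) = 33
n2 (MAX): max(-20, 33) = 33
n1.1.1 (MAX): max(-17, -10) = -10
n1.1.2 (MAX): max(27, 36, 4) = 36
n1.1.3 (MAX): max(-6, 29, 28) = 29
n1.1 (MIN): min(-10, 36, 29) = -10
n1.2.1 (MAX): max(-15, -17) = -15
n1.2.2 (MAX): max(-8, -30, -31) = -8
n1.2.3 (MAX): max(24, 29) = 29
n1.2 (MIN): min(-15, -8, 29) = -15
n1 (MAX): max(-10, -15) = -10
MIN prefers the lower value; n2=33, n1=-10. n1 is better since -10 < 33.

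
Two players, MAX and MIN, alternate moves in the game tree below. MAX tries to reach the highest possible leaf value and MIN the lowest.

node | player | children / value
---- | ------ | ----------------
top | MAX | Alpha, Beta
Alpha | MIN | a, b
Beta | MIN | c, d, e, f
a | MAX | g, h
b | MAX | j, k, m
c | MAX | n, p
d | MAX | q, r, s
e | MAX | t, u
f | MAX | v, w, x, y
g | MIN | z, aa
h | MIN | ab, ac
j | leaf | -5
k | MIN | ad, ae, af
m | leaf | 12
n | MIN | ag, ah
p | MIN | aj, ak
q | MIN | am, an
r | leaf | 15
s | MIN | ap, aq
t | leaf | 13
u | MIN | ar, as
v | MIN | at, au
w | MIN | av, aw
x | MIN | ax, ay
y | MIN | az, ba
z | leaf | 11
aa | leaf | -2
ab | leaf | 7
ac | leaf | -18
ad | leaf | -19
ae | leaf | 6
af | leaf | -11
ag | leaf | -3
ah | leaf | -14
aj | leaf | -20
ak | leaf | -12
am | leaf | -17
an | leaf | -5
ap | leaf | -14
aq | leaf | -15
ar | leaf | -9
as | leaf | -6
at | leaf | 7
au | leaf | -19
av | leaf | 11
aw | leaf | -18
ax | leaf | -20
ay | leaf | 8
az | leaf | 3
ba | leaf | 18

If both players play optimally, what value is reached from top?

g (MIN): min(11, -2) = -2
h (MIN): min(7, -18) = -18
a (MAX): max(-2, -18) = -2
k (MIN): min(-19, 6, -11) = -19
b (MAX): max(-5, -19, 12) = 12
Alpha (MIN): min(-2, 12) = -2
n (MIN): min(-3, -14) = -14
p (MIN): min(-20, -12) = -20
c (MAX): max(-14, -20) = -14
q (MIN): min(-17, -5) = -17
s (MIN): min(-14, -15) = -15
d (MAX): max(-17, 15, -15) = 15
u (MIN): min(-9, -6) = -9
e (MAX): max(13, -9) = 13
v (MIN): min(7, -19) = -19
w (MIN): min(11, -18) = -18
x (MIN): min(-20, 8) = -20
y (MIN): min(3, 18) = 3
f (MAX): max(-19, -18, -20, 3) = 3
Beta (MIN): min(-14, 15, 13, 3) = -14
top (MAX): max(-2, -14) = -2

-2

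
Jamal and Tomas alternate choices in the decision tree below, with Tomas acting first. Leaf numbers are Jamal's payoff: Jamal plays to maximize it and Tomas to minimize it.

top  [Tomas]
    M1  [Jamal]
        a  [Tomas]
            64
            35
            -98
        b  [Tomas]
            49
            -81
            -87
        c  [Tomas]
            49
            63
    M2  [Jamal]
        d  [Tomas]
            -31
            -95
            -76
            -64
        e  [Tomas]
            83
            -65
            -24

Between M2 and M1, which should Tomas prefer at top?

M2

d (Tomas): min(-31, -95, -76, -64) = -95
e (Tomas): min(83, -65, -24) = -65
M2 (Jamal): max(-95, -65) = -65
a (Tomas): min(64, 35, -98) = -98
b (Tomas): min(49, -81, -87) = -87
c (Tomas): min(49, 63) = 49
M1 (Jamal): max(-98, -87, 49) = 49
Tomas prefers the lower value; M2=-65, M1=49. M2 is better since -65 < 49.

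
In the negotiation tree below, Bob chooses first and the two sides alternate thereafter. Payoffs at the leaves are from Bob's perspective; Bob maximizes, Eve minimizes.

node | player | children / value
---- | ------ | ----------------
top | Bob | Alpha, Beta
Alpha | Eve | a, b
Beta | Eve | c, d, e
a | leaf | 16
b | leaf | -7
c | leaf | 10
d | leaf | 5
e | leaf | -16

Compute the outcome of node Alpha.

Alpha (Eve): min(16, -7) = -7

-7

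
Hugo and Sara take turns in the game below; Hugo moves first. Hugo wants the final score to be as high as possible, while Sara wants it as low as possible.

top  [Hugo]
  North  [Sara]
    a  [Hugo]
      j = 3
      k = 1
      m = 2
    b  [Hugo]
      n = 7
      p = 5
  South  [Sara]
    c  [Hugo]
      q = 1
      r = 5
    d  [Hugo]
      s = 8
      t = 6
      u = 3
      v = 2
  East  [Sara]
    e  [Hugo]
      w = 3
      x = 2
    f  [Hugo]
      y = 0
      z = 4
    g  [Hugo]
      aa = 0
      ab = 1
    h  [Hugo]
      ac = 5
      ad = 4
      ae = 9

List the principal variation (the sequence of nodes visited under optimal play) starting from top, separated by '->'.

top -> South -> c -> r

a (Hugo): max(3, 1, 2) = 3
b (Hugo): max(7, 5) = 7
North (Sara): min(3, 7) = 3
c (Hugo): max(1, 5) = 5
d (Hugo): max(8, 6, 3, 2) = 8
South (Sara): min(5, 8) = 5
e (Hugo): max(3, 2) = 3
f (Hugo): max(0, 4) = 4
g (Hugo): max(0, 1) = 1
h (Hugo): max(5, 4, 9) = 9
East (Sara): min(3, 4, 1, 9) = 1
top (Hugo): max(3, 5, 1) = 5
At top, Hugo picks South (highest: 5).
At South, Sara picks c (lowest: 5).
At c, Hugo picks r (highest: 5).
Terminal value 5.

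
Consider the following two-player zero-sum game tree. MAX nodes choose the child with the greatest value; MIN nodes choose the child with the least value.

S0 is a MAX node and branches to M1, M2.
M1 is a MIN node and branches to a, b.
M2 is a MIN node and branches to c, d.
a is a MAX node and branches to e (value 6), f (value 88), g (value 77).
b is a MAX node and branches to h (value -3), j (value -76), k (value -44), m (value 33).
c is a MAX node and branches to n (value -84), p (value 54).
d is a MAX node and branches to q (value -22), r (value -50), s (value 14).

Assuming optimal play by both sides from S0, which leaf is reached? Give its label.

a (MAX): max(6, 88, 77) = 88
b (MAX): max(-3, -76, -44, 33) = 33
M1 (MIN): min(88, 33) = 33
c (MAX): max(-84, 54) = 54
d (MAX): max(-22, -50, 14) = 14
M2 (MIN): min(54, 14) = 14
S0 (MAX): max(33, 14) = 33
At S0, MAX picks M1 (highest: 33).
At M1, MIN picks b (lowest: 33).
At b, MAX picks m (highest: 33).
Terminal value 33.

m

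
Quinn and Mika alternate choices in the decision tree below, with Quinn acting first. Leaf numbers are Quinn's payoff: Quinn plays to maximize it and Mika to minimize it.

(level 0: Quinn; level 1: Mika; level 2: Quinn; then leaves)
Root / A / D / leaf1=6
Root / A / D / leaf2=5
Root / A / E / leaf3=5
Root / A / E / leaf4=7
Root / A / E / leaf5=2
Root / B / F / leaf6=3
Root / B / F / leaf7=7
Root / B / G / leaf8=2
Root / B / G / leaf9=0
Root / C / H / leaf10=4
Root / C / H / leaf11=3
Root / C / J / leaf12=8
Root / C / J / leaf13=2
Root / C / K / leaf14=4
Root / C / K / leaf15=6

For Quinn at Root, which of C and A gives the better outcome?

A

H (Quinn): max(4, 3) = 4
J (Quinn): max(8, 2) = 8
K (Quinn): max(4, 6) = 6
C (Mika): min(4, 8, 6) = 4
D (Quinn): max(6, 5) = 6
E (Quinn): max(5, 7, 2) = 7
A (Mika): min(6, 7) = 6
Quinn prefers the higher value; C=4, A=6. A is better since 6 > 4.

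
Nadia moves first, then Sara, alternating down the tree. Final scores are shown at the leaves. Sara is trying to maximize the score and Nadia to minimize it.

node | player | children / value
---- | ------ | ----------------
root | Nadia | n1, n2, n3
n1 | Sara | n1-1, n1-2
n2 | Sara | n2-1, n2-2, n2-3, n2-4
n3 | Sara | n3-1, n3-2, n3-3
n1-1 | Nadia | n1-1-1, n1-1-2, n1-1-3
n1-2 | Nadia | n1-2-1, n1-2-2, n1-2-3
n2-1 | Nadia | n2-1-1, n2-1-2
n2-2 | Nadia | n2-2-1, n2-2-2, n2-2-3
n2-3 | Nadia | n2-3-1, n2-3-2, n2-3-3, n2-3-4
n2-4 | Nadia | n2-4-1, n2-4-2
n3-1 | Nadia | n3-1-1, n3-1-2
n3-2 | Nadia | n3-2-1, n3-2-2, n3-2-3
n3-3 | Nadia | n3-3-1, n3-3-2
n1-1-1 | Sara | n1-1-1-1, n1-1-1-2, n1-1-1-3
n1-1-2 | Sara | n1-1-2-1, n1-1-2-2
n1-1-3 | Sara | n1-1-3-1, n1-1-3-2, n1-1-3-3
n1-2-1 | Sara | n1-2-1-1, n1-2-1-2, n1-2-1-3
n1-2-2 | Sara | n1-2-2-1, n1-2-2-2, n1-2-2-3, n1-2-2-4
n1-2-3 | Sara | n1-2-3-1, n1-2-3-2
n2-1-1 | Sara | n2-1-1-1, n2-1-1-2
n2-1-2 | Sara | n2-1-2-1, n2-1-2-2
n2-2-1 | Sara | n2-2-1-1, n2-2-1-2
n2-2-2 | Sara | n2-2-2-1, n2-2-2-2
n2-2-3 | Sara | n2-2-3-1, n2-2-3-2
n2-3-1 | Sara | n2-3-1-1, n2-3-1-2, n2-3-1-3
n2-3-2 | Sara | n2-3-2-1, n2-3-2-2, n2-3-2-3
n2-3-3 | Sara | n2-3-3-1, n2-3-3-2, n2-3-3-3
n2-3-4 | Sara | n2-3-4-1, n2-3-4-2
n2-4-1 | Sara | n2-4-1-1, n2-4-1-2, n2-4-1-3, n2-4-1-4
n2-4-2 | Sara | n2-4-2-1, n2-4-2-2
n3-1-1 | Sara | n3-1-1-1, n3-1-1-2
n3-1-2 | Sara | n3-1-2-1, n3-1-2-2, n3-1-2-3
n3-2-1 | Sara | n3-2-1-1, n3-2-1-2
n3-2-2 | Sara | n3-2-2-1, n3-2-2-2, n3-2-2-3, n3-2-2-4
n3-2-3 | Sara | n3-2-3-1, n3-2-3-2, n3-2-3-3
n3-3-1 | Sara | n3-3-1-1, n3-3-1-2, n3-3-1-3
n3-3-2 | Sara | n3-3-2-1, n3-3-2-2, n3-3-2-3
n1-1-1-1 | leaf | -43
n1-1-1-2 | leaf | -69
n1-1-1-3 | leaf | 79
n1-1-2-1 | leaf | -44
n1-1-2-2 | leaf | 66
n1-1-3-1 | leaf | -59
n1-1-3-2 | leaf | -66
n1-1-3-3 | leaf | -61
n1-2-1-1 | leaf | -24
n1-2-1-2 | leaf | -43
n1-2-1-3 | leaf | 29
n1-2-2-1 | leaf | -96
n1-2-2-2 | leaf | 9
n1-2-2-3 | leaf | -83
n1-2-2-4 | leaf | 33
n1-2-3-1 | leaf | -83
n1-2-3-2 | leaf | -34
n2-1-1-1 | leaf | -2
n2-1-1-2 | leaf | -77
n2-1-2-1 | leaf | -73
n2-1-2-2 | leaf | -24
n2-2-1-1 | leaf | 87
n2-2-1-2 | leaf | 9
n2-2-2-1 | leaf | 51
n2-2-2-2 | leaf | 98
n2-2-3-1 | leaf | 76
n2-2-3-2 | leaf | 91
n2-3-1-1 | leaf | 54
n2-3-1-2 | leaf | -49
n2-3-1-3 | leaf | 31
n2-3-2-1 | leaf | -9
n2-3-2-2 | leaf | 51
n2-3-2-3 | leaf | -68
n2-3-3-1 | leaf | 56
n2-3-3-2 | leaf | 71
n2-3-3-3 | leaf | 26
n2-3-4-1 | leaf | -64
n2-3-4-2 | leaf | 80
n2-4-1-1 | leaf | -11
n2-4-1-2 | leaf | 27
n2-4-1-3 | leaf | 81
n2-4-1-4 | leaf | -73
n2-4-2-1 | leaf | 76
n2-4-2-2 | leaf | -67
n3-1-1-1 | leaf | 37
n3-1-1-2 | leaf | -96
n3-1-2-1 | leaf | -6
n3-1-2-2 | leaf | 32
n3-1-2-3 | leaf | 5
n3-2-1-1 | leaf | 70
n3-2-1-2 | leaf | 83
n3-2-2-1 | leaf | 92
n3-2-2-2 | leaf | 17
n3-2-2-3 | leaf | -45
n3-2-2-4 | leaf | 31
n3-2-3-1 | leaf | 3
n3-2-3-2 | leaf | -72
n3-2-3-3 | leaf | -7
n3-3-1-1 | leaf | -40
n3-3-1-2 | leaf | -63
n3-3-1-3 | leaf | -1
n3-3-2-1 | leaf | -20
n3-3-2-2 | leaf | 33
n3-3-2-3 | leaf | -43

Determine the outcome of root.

n1-1-1 (Sara): max(-43, -69, 79) = 79
n1-1-2 (Sara): max(-44, 66) = 66
n1-1-3 (Sara): max(-59, -66, -61) = -59
n1-1 (Nadia): min(79, 66, -59) = -59
n1-2-1 (Sara): max(-24, -43, 29) = 29
n1-2-2 (Sara): max(-96, 9, -83, 33) = 33
n1-2-3 (Sara): max(-83, -34) = -34
n1-2 (Nadia): min(29, 33, -34) = -34
n1 (Sara): max(-59, -34) = -34
n2-1-1 (Sara): max(-2, -77) = -2
n2-1-2 (Sara): max(-73, -24) = -24
n2-1 (Nadia): min(-2, -24) = -24
n2-2-1 (Sara): max(87, 9) = 87
n2-2-2 (Sara): max(51, 98) = 98
n2-2-3 (Sara): max(76, 91) = 91
n2-2 (Nadia): min(87, 98, 91) = 87
n2-3-1 (Sara): max(54, -49, 31) = 54
n2-3-2 (Sara): max(-9, 51, -68) = 51
n2-3-3 (Sara): max(56, 71, 26) = 71
n2-3-4 (Sara): max(-64, 80) = 80
n2-3 (Nadia): min(54, 51, 71, 80) = 51
n2-4-1 (Sara): max(-11, 27, 81, -73) = 81
n2-4-2 (Sara): max(76, -67) = 76
n2-4 (Nadia): min(81, 76) = 76
n2 (Sara): max(-24, 87, 51, 76) = 87
n3-1-1 (Sara): max(37, -96) = 37
n3-1-2 (Sara): max(-6, 32, 5) = 32
n3-1 (Nadia): min(37, 32) = 32
n3-2-1 (Sara): max(70, 83) = 83
n3-2-2 (Sara): max(92, 17, -45, 31) = 92
n3-2-3 (Sara): max(3, -72, -7) = 3
n3-2 (Nadia): min(83, 92, 3) = 3
n3-3-1 (Sara): max(-40, -63, -1) = -1
n3-3-2 (Sara): max(-20, 33, -43) = 33
n3-3 (Nadia): min(-1, 33) = -1
n3 (Sara): max(32, 3, -1) = 32
root (Nadia): min(-34, 87, 32) = -34

-34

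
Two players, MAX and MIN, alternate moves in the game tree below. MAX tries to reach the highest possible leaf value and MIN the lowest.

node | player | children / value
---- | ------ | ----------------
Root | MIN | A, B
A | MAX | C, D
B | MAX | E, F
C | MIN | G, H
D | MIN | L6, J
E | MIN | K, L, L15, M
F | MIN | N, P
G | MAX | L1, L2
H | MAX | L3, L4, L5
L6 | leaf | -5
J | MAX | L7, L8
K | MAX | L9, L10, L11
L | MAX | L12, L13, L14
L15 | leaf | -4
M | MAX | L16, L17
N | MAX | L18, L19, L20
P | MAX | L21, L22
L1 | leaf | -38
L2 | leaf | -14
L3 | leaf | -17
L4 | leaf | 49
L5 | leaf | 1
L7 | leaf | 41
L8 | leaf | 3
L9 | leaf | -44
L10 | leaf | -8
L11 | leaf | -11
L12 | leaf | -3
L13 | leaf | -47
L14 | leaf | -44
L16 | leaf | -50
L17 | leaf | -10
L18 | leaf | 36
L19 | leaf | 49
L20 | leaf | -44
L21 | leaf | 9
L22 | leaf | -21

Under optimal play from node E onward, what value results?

K (MAX): max(-44, -8, -11) = -8
L (MAX): max(-3, -47, -44) = -3
M (MAX): max(-50, -10) = -10
E (MIN): min(-8, -3, -4, -10) = -10

-10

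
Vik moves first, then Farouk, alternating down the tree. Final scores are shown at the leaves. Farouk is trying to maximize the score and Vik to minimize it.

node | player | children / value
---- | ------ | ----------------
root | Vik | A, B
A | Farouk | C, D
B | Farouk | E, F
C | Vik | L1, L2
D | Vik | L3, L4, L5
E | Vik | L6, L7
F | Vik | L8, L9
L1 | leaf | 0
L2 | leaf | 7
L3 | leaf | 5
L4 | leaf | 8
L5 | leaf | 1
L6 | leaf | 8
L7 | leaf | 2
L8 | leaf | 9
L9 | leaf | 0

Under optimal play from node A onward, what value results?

1

C (Vik): min(0, 7) = 0
D (Vik): min(5, 8, 1) = 1
A (Farouk): max(0, 1) = 1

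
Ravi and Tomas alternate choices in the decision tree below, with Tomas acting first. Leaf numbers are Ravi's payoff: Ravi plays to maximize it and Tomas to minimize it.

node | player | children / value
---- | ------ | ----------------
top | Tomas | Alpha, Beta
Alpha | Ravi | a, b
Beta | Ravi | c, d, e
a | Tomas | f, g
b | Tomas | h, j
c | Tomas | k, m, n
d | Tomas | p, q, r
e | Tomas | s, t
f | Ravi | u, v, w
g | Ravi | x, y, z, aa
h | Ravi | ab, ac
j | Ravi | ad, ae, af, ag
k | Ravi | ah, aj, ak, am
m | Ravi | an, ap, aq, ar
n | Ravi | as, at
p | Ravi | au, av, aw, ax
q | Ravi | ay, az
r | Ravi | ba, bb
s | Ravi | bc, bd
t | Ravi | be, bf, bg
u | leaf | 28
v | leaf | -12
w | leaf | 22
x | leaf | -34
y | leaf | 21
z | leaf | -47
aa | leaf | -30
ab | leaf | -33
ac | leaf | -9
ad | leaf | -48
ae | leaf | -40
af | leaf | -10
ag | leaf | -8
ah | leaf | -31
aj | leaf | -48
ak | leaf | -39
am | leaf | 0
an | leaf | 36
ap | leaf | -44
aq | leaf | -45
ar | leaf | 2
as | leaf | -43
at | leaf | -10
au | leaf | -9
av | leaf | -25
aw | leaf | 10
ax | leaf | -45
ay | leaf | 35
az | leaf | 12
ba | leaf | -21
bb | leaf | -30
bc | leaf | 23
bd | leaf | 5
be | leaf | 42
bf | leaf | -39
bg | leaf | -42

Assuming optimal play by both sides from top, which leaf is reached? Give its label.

y

f (Ravi): max(28, -12, 22) = 28
g (Ravi): max(-34, 21, -47, -30) = 21
a (Tomas): min(28, 21) = 21
h (Ravi): max(-33, -9) = -9
j (Ravi): max(-48, -40, -10, -8) = -8
b (Tomas): min(-9, -8) = -9
Alpha (Ravi): max(21, -9) = 21
k (Ravi): max(-31, -48, -39, 0) = 0
m (Ravi): max(36, -44, -45, 2) = 36
n (Ravi): max(-43, -10) = -10
c (Tomas): min(0, 36, -10) = -10
p (Ravi): max(-9, -25, 10, -45) = 10
q (Ravi): max(35, 12) = 35
r (Ravi): max(-21, -30) = -21
d (Tomas): min(10, 35, -21) = -21
s (Ravi): max(23, 5) = 23
t (Ravi): max(42, -39, -42) = 42
e (Tomas): min(23, 42) = 23
Beta (Ravi): max(-10, -21, 23) = 23
top (Tomas): min(21, 23) = 21
At top, Tomas picks Alpha (lowest: 21).
At Alpha, Ravi picks a (highest: 21).
At a, Tomas picks g (lowest: 21).
At g, Ravi picks y (highest: 21).
Terminal value 21.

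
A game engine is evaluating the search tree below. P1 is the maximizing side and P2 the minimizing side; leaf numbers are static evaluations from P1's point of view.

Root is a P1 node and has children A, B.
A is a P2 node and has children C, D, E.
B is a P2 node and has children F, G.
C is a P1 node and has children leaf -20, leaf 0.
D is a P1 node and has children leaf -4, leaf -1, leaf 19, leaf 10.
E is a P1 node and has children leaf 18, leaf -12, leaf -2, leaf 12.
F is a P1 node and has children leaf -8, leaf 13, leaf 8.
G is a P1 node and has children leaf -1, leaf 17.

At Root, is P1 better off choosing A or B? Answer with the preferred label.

C (P1): max(-20, 0) = 0
D (P1): max(-4, -1, 19, 10) = 19
E (P1): max(18, -12, -2, 12) = 18
A (P2): min(0, 19, 18) = 0
F (P1): max(-8, 13, 8) = 13
G (P1): max(-1, 17) = 17
B (P2): min(13, 17) = 13
P1 prefers the higher value; A=0, B=13. B is better since 13 > 0.

B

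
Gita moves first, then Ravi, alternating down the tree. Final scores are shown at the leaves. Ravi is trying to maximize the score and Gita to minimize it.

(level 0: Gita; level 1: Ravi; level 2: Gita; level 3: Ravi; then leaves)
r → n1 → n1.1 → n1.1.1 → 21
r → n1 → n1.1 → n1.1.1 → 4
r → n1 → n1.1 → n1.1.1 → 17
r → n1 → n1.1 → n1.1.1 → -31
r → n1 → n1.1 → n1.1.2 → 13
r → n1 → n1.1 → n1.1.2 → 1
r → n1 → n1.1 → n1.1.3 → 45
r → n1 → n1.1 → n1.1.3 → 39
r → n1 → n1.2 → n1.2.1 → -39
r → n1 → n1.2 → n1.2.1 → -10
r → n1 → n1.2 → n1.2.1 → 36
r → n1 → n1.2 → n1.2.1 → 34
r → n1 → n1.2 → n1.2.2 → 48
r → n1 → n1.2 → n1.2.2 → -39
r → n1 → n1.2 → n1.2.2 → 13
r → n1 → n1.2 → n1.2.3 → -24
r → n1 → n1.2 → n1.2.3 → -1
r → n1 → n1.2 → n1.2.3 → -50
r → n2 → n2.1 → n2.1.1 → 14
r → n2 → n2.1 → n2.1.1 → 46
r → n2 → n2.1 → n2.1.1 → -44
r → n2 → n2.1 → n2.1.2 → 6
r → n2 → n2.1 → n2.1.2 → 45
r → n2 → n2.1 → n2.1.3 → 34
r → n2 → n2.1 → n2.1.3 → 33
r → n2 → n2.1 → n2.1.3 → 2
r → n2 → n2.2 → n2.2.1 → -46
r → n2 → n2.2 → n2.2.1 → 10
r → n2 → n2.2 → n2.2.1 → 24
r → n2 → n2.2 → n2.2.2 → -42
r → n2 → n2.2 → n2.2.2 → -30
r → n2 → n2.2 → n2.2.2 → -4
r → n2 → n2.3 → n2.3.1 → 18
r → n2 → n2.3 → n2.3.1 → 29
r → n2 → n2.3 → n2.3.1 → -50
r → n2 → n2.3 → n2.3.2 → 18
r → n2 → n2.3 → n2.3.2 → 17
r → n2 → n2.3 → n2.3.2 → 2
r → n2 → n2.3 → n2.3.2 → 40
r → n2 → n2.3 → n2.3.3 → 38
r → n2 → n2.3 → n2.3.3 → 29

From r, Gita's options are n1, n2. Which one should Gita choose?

n1

n1.1.1 (Ravi): max(21, 4, 17, -31) = 21
n1.1.2 (Ravi): max(13, 1) = 13
n1.1.3 (Ravi): max(45, 39) = 45
n1.1 (Gita): min(21, 13, 45) = 13
n1.2.1 (Ravi): max(-39, -10, 36, 34) = 36
n1.2.2 (Ravi): max(48, -39, 13) = 48
n1.2.3 (Ravi): max(-24, -1, -50) = -1
n1.2 (Gita): min(36, 48, -1) = -1
n1 (Ravi): max(13, -1) = 13
n2.1.1 (Ravi): max(14, 46, -44) = 46
n2.1.2 (Ravi): max(6, 45) = 45
n2.1.3 (Ravi): max(34, 33, 2) = 34
n2.1 (Gita): min(46, 45, 34) = 34
n2.2.1 (Ravi): max(-46, 10, 24) = 24
n2.2.2 (Ravi): max(-42, -30, -4) = -4
n2.2 (Gita): min(24, -4) = -4
n2.3.1 (Ravi): max(18, 29, -50) = 29
n2.3.2 (Ravi): max(18, 17, 2, 40) = 40
n2.3.3 (Ravi): max(38, 29) = 38
n2.3 (Gita): min(29, 40, 38) = 29
n2 (Ravi): max(34, -4, 29) = 34
r (Gita): min(13, 34) = 13
Gita at r wants the lowest of {n1=13, n2=34}, so chooses n1.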